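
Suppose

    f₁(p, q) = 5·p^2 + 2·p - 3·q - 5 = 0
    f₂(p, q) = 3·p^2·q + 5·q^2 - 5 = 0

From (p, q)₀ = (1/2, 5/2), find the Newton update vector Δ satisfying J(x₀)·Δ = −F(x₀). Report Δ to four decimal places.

(0.8856, -1.3502)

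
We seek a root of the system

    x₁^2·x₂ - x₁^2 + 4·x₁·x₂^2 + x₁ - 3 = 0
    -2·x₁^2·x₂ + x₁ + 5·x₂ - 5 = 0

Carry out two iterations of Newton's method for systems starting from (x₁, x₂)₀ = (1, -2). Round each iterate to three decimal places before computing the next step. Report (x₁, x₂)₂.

(2.084, -1.232)

At (1, -2): F = (11.000, -10.000).
Jacobian J = [[2·x₁·x₂ - 2·x₁ + 4·x₂^2 + 1, x₁^2 + 8·x₁·x₂], [-4·x₁·x₂ + 1, -2·x₁^2 + 5]].
At the point, J = [[11.000, -15.000], [9.000, 3.000]] (det J = 168.000).
Solving J·Δ = −F gives Δ = (0.696, 1.244).
Then the next iterate is (x₁, x₂)₁ = (1.696, -0.756).
Round to (1.696, -0.756) and repeat: F = (-2.47769, -2.73486), J = [[-2.67021, -7.38099], [6.12870, -0.75283]].
Δ = (0.388, -0.476), so (x₁, x₂)₂ = (2.084, -1.232).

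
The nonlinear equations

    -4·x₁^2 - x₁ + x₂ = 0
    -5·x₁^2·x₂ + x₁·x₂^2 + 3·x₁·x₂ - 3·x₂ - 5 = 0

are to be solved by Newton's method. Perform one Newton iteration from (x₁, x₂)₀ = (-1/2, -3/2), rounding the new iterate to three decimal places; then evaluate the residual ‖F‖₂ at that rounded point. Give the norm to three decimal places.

At (-1/2, -3/2): F = (-2.000, 2.500).
Jacobian J = [[-8·x₁ - 1, 1], [-10·x₁·x₂ + x₂^2 + 3·x₂, -5·x₁^2 + 2·x₁·x₂ + 3·x₁ - 3]].
At the point, J = [[3.000, 1.000], [-9.750, -4.250]] (det J = -3.000).
Solving J·Δ = −F gives Δ = (2.000, -4.000).
Then the next iterate is (x₁, x₂)₁ = (1.500, -5.500).
Re-evaluating at (1.500, -5.500): F = (-16.000, 94.000), so ‖F‖₂ = 95.352.

95.352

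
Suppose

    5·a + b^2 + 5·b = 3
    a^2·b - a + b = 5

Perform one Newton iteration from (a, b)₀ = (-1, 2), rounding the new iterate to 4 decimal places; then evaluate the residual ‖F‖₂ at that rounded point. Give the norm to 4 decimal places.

0.3417

At (-1, 2): F = (6.0000, 0.0000).
Jacobian J = [[5, 2·b + 5], [2·a·b - 1, a^2 + 1]].
At the point, J = [[5.0000, 9.0000], [-5.0000, 2.0000]] (det J = 55.0000).
Solving J·Δ = −F gives Δ = (-0.2182, -0.5455).
Then the next iterate is (a, b)₁ = (-1.2182, 1.4545).
Re-evaluating at (-1.2182, 1.4545): F = (0.297070, -0.168806), so ‖F‖₂ = 0.3417.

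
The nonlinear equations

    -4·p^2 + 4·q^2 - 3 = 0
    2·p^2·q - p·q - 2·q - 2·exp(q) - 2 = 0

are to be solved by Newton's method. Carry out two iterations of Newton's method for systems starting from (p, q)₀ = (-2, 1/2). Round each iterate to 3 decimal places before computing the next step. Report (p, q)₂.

At (-2, 1/2): F = (-18.000, -1.29744).
Jacobian J = [[-8·p, 8·q], [4·p·q - q, 2·p^2 - p - 2·exp(q) - 2]].
At the point, J = [[16.000, 4.000], [-4.500, 4.70256]] (det J = 93.24092).
Solving J·Δ = −F gives Δ = (0.852, 1.091).
Then the next iterate is (p, q)₁ = (-1.148, 1.591).
Round to (-1.148, 1.591) and repeat: F = (1.85351, -8.97927), J = [[9.184, 12.728], [-8.89687, -8.03350]].
Δ = (-2.519, 1.672), so (p, q)₂ = (-3.667, 3.263).

(-3.667, 3.263)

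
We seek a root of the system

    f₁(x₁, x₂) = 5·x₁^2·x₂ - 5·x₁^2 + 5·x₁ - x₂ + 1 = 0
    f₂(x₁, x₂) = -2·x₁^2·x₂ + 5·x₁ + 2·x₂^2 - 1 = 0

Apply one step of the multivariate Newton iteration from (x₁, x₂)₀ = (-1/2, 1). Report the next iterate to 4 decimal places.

(0.0238, 0.5238)

At (-1/2, 1): F = (-2.5000, -2.0000).
Jacobian J = [[10·x₁·x₂ - 10·x₁ + 5, 5·x₁^2 - 1], [-4·x₁·x₂ + 5, -2·x₁^2 + 4·x₂]].
At the point, J = [[5.0000, 0.2500], [7.0000, 3.5000]] (det J = 15.7500).
Solving J·Δ = −F gives Δ = (0.5238, -0.4762).
Then the next iterate is (x₁, x₂)₁ = (0.0238, 0.5238).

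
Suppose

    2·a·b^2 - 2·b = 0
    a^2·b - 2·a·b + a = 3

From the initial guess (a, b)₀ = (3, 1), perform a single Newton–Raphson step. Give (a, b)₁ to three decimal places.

(2.591, 0.682)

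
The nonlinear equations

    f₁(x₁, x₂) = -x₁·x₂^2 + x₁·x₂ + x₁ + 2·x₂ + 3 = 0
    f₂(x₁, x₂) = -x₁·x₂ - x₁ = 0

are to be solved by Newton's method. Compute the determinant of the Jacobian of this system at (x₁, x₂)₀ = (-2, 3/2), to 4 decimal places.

J = [[-x₂^2 + x₂ + 1, -2·x₁·x₂ + x₁ + 2], [-x₂ - 1, -x₁]].
At the point, J = [[0.2500, 6.0000], [-2.5000, 2.0000]].
det J = 15.5000.

15.5000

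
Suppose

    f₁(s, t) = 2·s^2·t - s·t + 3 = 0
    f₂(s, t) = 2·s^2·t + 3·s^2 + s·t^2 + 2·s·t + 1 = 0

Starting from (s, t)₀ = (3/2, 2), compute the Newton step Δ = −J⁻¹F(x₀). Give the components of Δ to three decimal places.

(-0.734, -0.552)

At (3/2, 2): F = (9.000, 28.750).
Jacobian J = [[4·s·t - t, 2·s^2 - s], [4·s·t + 6·s + t^2 + 2·t, 2·s^2 + 2·s·t + 2·s]].
At the point, J = [[10.000, 3.000], [29.000, 13.500]] (det J = 48.000).
Solving J·Δ = −F gives Δ = (-0.734, -0.552).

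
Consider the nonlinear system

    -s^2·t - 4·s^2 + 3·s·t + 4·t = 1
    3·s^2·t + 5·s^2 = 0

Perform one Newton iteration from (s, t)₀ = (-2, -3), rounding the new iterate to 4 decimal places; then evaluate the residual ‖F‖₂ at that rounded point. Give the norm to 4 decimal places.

At (-2, -3): F = (1.0000, -16.0000).
Jacobian J = [[-2·s·t - 8·s + 3·t, -s^2 + 3·s + 4], [6·s·t + 10·s, 3·s^2]].
At the point, J = [[-5.0000, -6.0000], [16.0000, 12.0000]] (det J = 36.0000).
Solving J·Δ = −F gives Δ = (2.3333, -1.7778).
Then the next iterate is (s, t)₁ = (0.3333, -4.7778).
Re-evaluating at (0.3333, -4.7778): F = (-24.802117, -1.036837), so ‖F‖₂ = 24.8238.

24.8238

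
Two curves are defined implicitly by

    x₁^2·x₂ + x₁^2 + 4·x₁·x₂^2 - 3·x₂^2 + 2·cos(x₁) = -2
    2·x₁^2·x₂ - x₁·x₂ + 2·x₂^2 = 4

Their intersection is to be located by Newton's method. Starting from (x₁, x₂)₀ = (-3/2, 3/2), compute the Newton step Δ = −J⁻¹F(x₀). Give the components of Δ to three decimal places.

(0.392, -0.449)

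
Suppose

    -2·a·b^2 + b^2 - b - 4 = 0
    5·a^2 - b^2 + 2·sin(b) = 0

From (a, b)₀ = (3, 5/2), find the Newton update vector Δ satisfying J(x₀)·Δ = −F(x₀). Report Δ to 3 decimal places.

At (3, 5/2): F = (-37.750, 39.94694).
Jacobian J = [[-2·b^2, -4·a·b + 2·b - 1], [10·a, -2·b + 2·cos(b)]].
At the point, J = [[-12.500, -26.000], [30.000, -6.60229]] (det J = 862.52859).
Solving J·Δ = −F gives Δ = (-1.493, -0.734).

(-1.493, -0.734)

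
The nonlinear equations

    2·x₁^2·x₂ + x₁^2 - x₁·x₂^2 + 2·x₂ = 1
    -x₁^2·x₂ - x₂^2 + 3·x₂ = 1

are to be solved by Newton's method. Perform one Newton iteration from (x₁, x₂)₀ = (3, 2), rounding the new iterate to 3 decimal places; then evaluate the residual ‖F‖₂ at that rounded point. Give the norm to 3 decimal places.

10.593

At (3, 2): F = (36.000, -17.000).
Jacobian J = [[4·x₁·x₂ + 2·x₁ - x₂^2, 2·x₁^2 - 2·x₁·x₂ + 2], [-2·x₁·x₂, -x₁^2 - 2·x₂ + 3]].
At the point, J = [[26.000, 8.000], [-12.000, -10.000]] (det J = -164.000).
Solving J·Δ = −F gives Δ = (-1.366, -0.061).
Then the next iterate is (x₁, x₂)₁ = (1.634, 1.939).
Re-evaluating at (1.634, 1.939): F = (9.75866, -4.11977), so ‖F‖₂ = 10.593.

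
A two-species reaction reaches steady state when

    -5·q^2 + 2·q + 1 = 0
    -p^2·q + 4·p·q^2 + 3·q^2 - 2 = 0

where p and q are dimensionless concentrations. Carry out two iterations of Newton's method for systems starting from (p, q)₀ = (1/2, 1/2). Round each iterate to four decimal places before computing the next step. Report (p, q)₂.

(0.2104, 0.6932)

At (1/2, 1/2): F = (0.7500, -0.8750).
Jacobian J = [[0, -10·q + 2], [-2·p·q + 4·q^2, -p^2 + 8·p·q + 6·q]].
At the point, J = [[0.0000, -3.0000], [0.5000, 4.7500]] (det J = 1.5000).
Solving J·Δ = −F gives Δ = (-0.6250, 0.2500).
Then the next iterate is (p, q)₁ = (-0.1250, 0.7500).
Round to (-0.1250, 0.7500) and repeat: F = (-0.3125, -0.605469), J = [[0.0000, -5.5000], [2.4375, 3.734375]].
Δ = (0.3354, -0.0568), so (p, q)₂ = (0.2104, 0.6932).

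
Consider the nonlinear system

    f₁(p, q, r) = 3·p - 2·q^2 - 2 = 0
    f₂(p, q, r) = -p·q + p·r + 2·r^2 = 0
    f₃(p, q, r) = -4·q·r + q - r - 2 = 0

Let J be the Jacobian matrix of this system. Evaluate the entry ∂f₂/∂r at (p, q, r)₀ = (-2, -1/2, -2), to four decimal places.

-10.0000

∂f₂/∂r = p + 4·r.
At (-2, -1/2, -2) this is -10.0000.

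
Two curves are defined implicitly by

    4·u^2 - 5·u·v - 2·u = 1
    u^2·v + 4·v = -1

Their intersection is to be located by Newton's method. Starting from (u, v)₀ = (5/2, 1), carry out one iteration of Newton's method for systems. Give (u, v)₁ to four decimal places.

At (5/2, 1): F = (6.5000, 11.2500).
Jacobian J = [[8·u - 5·v - 2, -5·u], [2·u·v, u^2 + 4]].
At the point, J = [[13.0000, -12.5000], [5.0000, 10.2500]] (det J = 195.7500).
Solving J·Δ = −F gives Δ = (-1.0587, -0.5811).
Then the next iterate is (u, v)₁ = (1.4413, 0.4189).

(1.4413, 0.4189)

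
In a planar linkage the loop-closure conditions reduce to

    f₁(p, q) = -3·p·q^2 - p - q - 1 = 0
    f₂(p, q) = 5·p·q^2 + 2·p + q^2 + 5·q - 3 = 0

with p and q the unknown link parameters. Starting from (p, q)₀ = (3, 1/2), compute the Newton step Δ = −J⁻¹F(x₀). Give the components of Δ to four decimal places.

(-11.0000, 1.2500)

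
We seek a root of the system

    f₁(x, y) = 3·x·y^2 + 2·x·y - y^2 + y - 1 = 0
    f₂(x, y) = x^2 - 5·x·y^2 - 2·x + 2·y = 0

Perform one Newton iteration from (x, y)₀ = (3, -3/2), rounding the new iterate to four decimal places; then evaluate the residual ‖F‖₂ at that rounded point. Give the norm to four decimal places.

At (3, -3/2): F = (6.5000, -33.7500).
Jacobian J = [[3·y^2 + 2·y, 6·x·y + 2·x - 2·y + 1], [2·x - 5·y^2 - 2, -10·x·y + 2]].
At the point, J = [[3.7500, -17.0000], [-7.2500, 47.0000]] (det J = 53.0000).
Solving J·Δ = −F gives Δ = (5.0613, 1.4988).
Then the next iterate is (x, y)₁ = (8.0613, -0.0012).
Re-evaluating at (8.0613, -0.0012): F = (-1.020514, 48.859500), so ‖F‖₂ = 48.8702.

48.8702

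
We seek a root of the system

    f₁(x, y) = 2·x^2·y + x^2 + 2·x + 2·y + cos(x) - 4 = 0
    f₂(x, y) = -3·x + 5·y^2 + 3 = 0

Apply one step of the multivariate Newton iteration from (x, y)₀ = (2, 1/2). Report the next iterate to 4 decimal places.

(1.1993, 0.3696)

At (2, 1/2): F = (8.583853, -1.7500).
Jacobian J = [[4·x·y + 2·x - sin(x) + 2, 2·x^2 + 2], [-3, 10·y]].
At the point, J = [[9.090703, 10.0000], [-3.0000, 5.0000]] (det J = 75.453513).
Solving J·Δ = −F gives Δ = (-0.8007, -0.1304).
Then the next iterate is (x, y)₁ = (1.1993, 0.3696).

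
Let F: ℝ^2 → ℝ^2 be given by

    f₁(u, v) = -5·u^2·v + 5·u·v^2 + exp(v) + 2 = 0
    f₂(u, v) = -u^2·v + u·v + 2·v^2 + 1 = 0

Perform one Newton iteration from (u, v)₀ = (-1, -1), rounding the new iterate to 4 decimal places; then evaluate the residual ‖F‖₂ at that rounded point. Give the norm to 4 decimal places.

2.9931

At (-1, -1): F = (2.367879, 5.0000).
Jacobian J = [[-10·u·v + 5·v^2, -5·u^2 + 10·u·v + exp(v)], [-2·u·v + v, -u^2 + u + 4·v]].
At the point, J = [[-5.0000, 5.367879], [-3.0000, -6.0000]] (det J = 46.103638).
Solving J·Δ = −F gives Δ = (0.8903, 0.3882).
Then the next iterate is (u, v)₁ = (-0.1097, -0.6118).
Re-evaluating at (-0.1097, -0.6118): F = (2.373883, 1.823075), so ‖F‖₂ = 2.9931.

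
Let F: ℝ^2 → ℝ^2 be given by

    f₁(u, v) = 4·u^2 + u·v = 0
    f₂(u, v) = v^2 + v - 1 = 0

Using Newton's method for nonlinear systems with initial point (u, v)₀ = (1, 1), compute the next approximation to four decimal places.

(0.4815, 0.6667)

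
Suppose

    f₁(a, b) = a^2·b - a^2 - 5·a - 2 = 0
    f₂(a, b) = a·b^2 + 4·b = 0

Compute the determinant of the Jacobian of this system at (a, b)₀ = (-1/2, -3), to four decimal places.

J = [[2·a·b - 2·a - 5, a^2], [b^2, 2·a·b + 4]].
At the point, J = [[-1.0000, 0.2500], [9.0000, 7.0000]].
det J = -9.2500.

-9.2500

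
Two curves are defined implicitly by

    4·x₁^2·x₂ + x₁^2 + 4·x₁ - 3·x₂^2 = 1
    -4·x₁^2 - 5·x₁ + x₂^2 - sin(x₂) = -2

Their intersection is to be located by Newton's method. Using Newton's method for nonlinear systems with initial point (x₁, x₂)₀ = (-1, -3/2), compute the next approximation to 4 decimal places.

(-1.3632, 0.1796)

At (-1, -3/2): F = (-16.7500, 6.247495).
Jacobian J = [[8·x₁·x₂ + 2·x₁ + 4, 4·x₁^2 - 6·x₂], [-8·x₁ - 5, 2·x₂ - cos(x₂)]].
At the point, J = [[14.0000, 13.0000], [3.0000, -3.070737]] (det J = -81.990321).
Solving J·Δ = −F gives Δ = (-0.3632, 1.6796).
Then the next iterate is (x₁, x₂)₁ = (-1.3632, 0.1796).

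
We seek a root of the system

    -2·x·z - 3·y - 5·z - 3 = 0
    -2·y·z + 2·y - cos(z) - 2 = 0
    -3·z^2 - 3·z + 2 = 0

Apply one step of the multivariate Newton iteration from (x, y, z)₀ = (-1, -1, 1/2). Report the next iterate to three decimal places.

(-14.318, 2.981, 0.458)

At (-1, -1, 1/2): F = (-1.500, -3.87758, -0.250).
Jacobian J = [[-2·z, -3, -2·x - 5], [0, -2·z + 2, -2·y + sin(z)], [0, 0, -6·z - 3]].
At the point, J = [[-1.000, -3.000, -3.000], [0.000, 1.000, 2.47943], [0.000, 0.000, -6.000]] (det J = 6.000).
Solving J·Δ = −F gives Δ = (-13.318, 3.981, -0.042).
Then the next iterate is (x, y, z)₁ = (-14.318, 2.981, 0.458).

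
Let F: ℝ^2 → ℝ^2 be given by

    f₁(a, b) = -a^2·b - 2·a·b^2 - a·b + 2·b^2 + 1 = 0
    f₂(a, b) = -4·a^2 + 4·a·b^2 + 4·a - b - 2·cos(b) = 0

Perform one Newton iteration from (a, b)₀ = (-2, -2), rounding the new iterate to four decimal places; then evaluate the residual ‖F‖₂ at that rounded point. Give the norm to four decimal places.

17.3082

At (-2, -2): F = (29.0000, -53.167706).
Jacobian J = [[-2·a·b - 2·b^2 - b, -a^2 - 4·a·b - a + 4·b], [-8·a + 4·b^2 + 4, 8·a·b + 2·sin(b) - 1]].
At the point, J = [[-14.0000, -26.0000], [36.0000, 29.181405]] (det J = 527.460328).
Solving J·Δ = −F gives Δ = (1.0164, 0.5681).
Then the next iterate is (a, b)₁ = (-0.9836, -1.4319).
Re-evaluating at (-0.9836, -1.4319): F = (9.111001, -14.716124), so ‖F‖₂ = 17.3082.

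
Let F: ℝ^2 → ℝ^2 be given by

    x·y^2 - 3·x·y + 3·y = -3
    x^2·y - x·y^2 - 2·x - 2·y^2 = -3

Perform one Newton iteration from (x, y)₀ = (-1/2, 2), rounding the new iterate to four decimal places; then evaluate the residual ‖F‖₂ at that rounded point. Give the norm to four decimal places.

4.2073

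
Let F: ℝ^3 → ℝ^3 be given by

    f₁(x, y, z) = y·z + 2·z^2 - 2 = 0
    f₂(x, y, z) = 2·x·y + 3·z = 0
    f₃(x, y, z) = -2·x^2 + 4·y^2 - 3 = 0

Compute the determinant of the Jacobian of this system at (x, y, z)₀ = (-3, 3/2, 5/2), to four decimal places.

J = [[0, z, y + 4·z], [2·y, 2·x, 3], [-4·x, 8·y, 0]].
At the point, J = [[0.0000, 2.5000, 11.5000], [3.0000, -6.0000, 3.0000], [12.0000, 12.0000, 0.0000]].
det J = 1332.0000.

1332.0000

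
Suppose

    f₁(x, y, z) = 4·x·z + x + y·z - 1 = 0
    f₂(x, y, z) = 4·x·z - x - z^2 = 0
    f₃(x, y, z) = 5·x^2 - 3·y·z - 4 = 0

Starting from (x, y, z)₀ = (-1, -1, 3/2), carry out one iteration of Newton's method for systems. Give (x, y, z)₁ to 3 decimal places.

(3.353, -8.069, 3.574)

At (-1, -1, 3/2): F = (-9.500, -7.250, 5.500).
Jacobian J = [[4·z + 1, z, 4·x + y], [4·z - 1, 0, 4·x - 2·z], [10·x, -3·z, -3·y]].
At the point, J = [[7.000, 1.500, -5.000], [5.000, 0.000, -7.000], [-10.000, -4.500, 3.000]] (det J = -25.500).
Solving J·Δ = −F gives Δ = (4.353, -7.069, 2.074).
Then the next iterate is (x, y, z)₁ = (3.353, -8.069, 3.574).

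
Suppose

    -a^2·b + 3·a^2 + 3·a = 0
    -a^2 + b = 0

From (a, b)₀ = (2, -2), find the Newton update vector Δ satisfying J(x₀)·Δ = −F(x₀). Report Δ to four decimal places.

(-0.2857, 4.8571)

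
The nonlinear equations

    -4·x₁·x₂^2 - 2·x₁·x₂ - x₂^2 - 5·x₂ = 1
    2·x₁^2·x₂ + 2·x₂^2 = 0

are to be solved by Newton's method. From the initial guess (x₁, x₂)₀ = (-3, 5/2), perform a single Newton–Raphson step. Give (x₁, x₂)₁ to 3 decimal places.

(-1.508, 2.045)

At (-3, 5/2): F = (70.250, 57.500).
Jacobian J = [[-4·x₂^2 - 2·x₂, -8·x₁·x₂ - 2·x₁ - 2·x₂ - 5], [4·x₁·x₂, 2·x₁^2 + 4·x₂]].
At the point, J = [[-30.000, 56.000], [-30.000, 28.000]] (det J = 840.000).
Solving J·Δ = −F gives Δ = (1.492, -0.455).
Then the next iterate is (x₁, x₂)₁ = (-1.508, 2.045).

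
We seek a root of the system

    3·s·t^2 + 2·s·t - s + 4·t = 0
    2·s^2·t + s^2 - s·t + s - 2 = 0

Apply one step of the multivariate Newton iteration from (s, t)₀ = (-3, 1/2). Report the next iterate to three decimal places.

(-1.607, 0.572)

At (-3, 1/2): F = (-0.250, 14.500).
Jacobian J = [[3·t^2 + 2·t - 1, 6·s·t + 2·s + 4], [4·s·t + 2·s - t + 1, 2·s^2 - s]].
At the point, J = [[0.750, -11.000], [-11.500, 21.000]] (det J = -110.750).
Solving J·Δ = −F gives Δ = (1.393, 0.072).
Then the next iterate is (s, t)₁ = (-1.607, 0.572).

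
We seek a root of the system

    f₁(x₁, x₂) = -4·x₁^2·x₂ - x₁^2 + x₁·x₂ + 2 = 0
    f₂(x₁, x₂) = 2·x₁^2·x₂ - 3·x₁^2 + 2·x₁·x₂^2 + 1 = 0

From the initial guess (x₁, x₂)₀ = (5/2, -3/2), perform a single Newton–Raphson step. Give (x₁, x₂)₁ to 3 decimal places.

(1.485, -1.249)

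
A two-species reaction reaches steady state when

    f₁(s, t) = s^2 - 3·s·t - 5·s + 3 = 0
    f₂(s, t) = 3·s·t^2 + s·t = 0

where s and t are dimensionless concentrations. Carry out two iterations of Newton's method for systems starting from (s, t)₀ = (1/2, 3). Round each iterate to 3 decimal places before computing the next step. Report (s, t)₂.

(0.411, 0.651)

At (1/2, 3): F = (-3.750, 15.000).
Jacobian J = [[2·s - 3·t - 5, -3·s], [3·t^2 + t, 6·s·t + s]].
At the point, J = [[-13.000, -1.500], [30.000, 9.500]] (det J = -78.500).
Solving J·Δ = −F gives Δ = (-0.167, -1.051).
Then the next iterate is (s, t)₁ = (0.333, 1.949).
Round to (0.333, 1.949) and repeat: F = (-0.50116, 4.44382), J = [[-10.181, -0.999], [13.34480, 4.22710]].
Δ = (0.078, -1.298), so (s, t)₂ = (0.411, 0.651).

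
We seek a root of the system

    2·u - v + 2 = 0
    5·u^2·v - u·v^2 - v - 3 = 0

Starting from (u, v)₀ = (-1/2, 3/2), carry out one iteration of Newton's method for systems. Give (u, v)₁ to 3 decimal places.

At (-1/2, 3/2): F = (-0.500, -1.500).
Jacobian J = [[2, -1], [10·u·v - v^2, 5·u^2 - 2·u·v - 1]].
At the point, J = [[2.000, -1.000], [-9.750, 1.750]] (det J = -6.250).
Solving J·Δ = −F gives Δ = (-0.380, -1.260).
Then the next iterate is (u, v)₁ = (-0.880, 0.240).

(-0.880, 0.240)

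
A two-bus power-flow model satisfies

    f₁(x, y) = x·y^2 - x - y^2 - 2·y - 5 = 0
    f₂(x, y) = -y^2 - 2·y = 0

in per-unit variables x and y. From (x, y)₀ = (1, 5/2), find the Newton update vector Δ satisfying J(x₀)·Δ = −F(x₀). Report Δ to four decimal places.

(1.4830, -1.6071)

At (1, 5/2): F = (-11.0000, -11.2500).
Jacobian J = [[y^2 - 1, 2·x·y - 2·y - 2], [0, -2·y - 2]].
At the point, J = [[5.2500, -2.0000], [0.0000, -7.0000]] (det J = -36.7500).
Solving J·Δ = −F gives Δ = (1.4830, -1.6071).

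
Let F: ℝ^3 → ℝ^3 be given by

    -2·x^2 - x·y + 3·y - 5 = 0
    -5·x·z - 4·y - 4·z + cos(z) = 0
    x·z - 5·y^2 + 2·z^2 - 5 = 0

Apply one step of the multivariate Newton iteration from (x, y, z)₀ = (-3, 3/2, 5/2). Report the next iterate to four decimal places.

At (-3, 3/2, 5/2): F = (-14.0000, 20.698856, -11.2500).
Jacobian J = [[-4·x - y, -x + 3, 0], [-5·z, -4, -5·x - sin(z) - 4], [z, -10·y, x + 4·z]].
At the point, J = [[10.5000, 6.0000, 0.0000], [-12.5000, -4.0000, 10.401528], [2.5000, -15.0000, 7.0000]] (det J = 2025.263555).
Solving J·Δ = −F gives Δ = (1.6609, -0.5733, -0.2144).
Then the next iterate is (x, y, z)₁ = (-1.3391, 0.9267, 2.2856).

(-1.3391, 0.9267, 2.2856)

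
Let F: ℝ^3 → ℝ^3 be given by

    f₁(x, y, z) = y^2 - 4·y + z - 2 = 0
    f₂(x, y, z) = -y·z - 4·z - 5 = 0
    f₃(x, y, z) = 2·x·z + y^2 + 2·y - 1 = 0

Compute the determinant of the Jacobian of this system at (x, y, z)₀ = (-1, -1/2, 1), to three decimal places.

J = [[0, 2·y - 4, 1], [0, -z, -y - 4], [2·z, 2·y + 2, 2·x]].
At the point, J = [[0.000, -5.000, 1.000], [0.000, -1.000, -3.500], [2.000, 1.000, -2.000]].
det J = 37.000.

37.000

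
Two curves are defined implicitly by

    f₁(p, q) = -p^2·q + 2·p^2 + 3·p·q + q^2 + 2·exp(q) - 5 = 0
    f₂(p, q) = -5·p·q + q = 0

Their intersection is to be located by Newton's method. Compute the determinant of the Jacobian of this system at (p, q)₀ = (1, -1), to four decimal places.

-15.6788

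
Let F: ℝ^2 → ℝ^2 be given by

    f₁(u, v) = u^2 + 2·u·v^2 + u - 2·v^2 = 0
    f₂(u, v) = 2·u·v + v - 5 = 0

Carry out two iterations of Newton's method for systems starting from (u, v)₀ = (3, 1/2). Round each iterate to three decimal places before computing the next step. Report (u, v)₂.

At (3, 1/2): F = (13.000, -1.500).
Jacobian J = [[2·u + 2·v^2 + 1, 4·u·v - 4·v], [2·v, 2·u + 1]].
At the point, J = [[7.500, 4.000], [1.000, 7.000]] (det J = 48.500).
Solving J·Δ = −F gives Δ = (-2.000, 0.500).
Then the next iterate is (u, v)₁ = (1.000, 1.000).
Round to (1.000, 1.000) and repeat: F = (2.000, -2.000), J = [[5.000, 0.000], [2.000, 3.000]].
Δ = (-0.400, 0.933), so (u, v)₂ = (0.600, 1.933).

(0.600, 1.933)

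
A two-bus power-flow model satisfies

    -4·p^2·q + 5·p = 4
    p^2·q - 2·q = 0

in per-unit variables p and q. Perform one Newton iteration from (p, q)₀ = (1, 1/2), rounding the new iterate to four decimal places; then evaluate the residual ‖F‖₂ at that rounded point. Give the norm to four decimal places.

0.3056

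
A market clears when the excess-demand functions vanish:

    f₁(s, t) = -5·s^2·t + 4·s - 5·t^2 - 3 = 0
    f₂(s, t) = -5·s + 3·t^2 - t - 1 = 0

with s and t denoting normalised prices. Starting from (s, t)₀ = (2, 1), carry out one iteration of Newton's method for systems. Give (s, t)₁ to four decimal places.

At (2, 1): F = (-20.0000, -9.0000).
Jacobian J = [[-10·s·t + 4, -5·s^2 - 10·t], [-5, 6·t - 1]].
At the point, J = [[-16.0000, -30.0000], [-5.0000, 5.0000]] (det J = -230.0000).
Solving J·Δ = −F gives Δ = (-1.6087, 0.1913).
Then the next iterate is (s, t)₁ = (0.3913, 1.1913).

(0.3913, 1.1913)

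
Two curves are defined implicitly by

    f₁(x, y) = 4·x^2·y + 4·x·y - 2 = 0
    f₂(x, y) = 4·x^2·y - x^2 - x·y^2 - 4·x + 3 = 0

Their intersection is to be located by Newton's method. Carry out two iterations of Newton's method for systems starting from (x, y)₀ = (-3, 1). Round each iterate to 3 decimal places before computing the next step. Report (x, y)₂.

(-7.931, 1.147)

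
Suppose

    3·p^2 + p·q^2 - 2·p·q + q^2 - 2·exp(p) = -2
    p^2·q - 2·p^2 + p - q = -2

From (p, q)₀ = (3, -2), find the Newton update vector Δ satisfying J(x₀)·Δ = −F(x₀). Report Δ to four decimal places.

(-0.8127, 1.2885)

At (3, -2): F = (16.828926, -29.0000).
Jacobian J = [[6·p + q^2 - 2·q - 2·exp(p), 2·p·q - 2·p + 2·q], [2·p·q - 4·p + 1, p^2 - 1]].
At the point, J = [[-14.171074, -22.0000], [-23.0000, 8.0000]] (det J = -619.368591).
Solving J·Δ = −F gives Δ = (-0.8127, 1.2885).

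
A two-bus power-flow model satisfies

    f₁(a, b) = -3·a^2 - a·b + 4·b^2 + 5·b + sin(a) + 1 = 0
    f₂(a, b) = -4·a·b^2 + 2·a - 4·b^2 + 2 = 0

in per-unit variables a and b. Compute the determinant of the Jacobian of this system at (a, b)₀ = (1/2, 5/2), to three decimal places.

J = [[-6·a - b + cos(a), -a + 8·b + 5], [-4·b^2 + 2, -8·a·b - 8·b]].
At the point, J = [[-4.62242, 24.500], [-23.000, -30.000]].
det J = 702.173.

702.173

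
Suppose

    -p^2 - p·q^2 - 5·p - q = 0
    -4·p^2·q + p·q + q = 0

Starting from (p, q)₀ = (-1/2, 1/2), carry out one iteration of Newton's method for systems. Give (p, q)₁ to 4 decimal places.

At (-1/2, 1/2): F = (1.8750, -0.2500).
Jacobian J = [[-2·p - q^2 - 5, -2·p·q - 1], [-8·p·q + q, -4·p^2 + p + 1]].
At the point, J = [[-4.2500, -0.5000], [2.5000, -0.5000]] (det J = 3.3750).
Solving J·Δ = −F gives Δ = (0.3148, 1.0741).
Then the next iterate is (p, q)₁ = (-0.1852, 1.5741).

(-0.1852, 1.5741)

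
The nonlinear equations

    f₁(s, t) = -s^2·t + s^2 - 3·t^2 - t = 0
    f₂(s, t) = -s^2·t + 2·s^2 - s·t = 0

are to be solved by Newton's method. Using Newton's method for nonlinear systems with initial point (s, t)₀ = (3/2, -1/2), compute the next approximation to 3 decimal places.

At (3/2, -1/2): F = (3.125, 6.375).
Jacobian J = [[-2·s·t + 2·s, -s^2 - 6·t - 1], [-2·s·t + 4·s - t, -s^2 - s]].
At the point, J = [[4.500, -0.250], [8.000, -3.750]] (det J = -14.875).
Solving J·Δ = −F gives Δ = (-0.681, 0.248).
Then the next iterate is (s, t)₁ = (0.819, -0.252).

(0.819, -0.252)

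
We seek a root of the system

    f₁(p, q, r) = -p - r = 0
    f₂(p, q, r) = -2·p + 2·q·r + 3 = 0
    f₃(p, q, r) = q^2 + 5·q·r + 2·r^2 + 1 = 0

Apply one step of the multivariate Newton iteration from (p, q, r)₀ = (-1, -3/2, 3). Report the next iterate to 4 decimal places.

(-3.1923, -1.4679, 3.1923)

At (-1, -3/2, 3): F = (-2.0000, -4.0000, -1.2500).
Jacobian J = [[-1, 0, -1], [-2, 2·r, 2·q], [0, 2·q + 5·r, 5·q + 4·r]].
At the point, J = [[-1.0000, 0.0000, -1.0000], [-2.0000, 6.0000, -3.0000], [0.0000, 12.0000, 4.5000]] (det J = -39.0000).
Solving J·Δ = −F gives Δ = (-2.1923, 0.0321, 0.1923).
Then the next iterate is (p, q, r)₁ = (-3.1923, -1.4679, 3.1923).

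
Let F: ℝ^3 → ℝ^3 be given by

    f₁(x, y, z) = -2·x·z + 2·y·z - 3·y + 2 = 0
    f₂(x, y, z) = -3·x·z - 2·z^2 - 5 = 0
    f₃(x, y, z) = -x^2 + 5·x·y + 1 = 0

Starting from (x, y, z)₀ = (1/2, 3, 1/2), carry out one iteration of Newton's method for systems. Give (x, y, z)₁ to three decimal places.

(1.348, -5.046, -1.649)

At (1/2, 3, 1/2): F = (-4.500, -6.250, 8.250).
Jacobian J = [[-2·z, 2·z - 3, -2·x + 2·y], [-3·z, 0, -3·x - 4·z], [-2·x + 5·y, 5·x, 0]].
At the point, J = [[-1.000, -2.000, 5.000], [-1.500, 0.000, -3.500], [14.000, 2.500, 0.000]] (det J = 70.500).
Solving J·Δ = −F gives Δ = (0.848, -8.046, -2.149).
Then the next iterate is (x, y, z)₁ = (1.348, -5.046, -1.649).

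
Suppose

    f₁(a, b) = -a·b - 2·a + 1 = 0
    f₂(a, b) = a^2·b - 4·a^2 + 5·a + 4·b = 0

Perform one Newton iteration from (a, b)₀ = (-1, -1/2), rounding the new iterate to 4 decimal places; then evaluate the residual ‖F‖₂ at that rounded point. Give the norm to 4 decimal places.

4.8807

At (-1, -1/2): F = (2.5000, -11.5000).
Jacobian J = [[-b - 2, -a], [2·a·b - 8·a + 5, a^2 + 4]].
At the point, J = [[-1.5000, 1.0000], [14.0000, 5.0000]] (det J = -21.5000).
Solving J·Δ = −F gives Δ = (1.1163, -0.8256).
Then the next iterate is (a, b)₁ = (0.1163, -1.3256).
Re-evaluating at (0.1163, -1.3256): F = (0.921567, -4.792932), so ‖F‖₂ = 4.8807.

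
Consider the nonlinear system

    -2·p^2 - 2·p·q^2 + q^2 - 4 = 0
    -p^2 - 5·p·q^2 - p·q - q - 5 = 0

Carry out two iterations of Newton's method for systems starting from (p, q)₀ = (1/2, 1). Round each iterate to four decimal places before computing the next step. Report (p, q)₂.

At (1/2, 1): F = (-4.5000, -9.2500).
Jacobian J = [[-4·p - 2·q^2, -4·p·q + 2·q], [-2·p - 5·q^2 - q, -10·p·q - p - 1]].
At the point, J = [[-4.0000, 0.0000], [-7.0000, -6.5000]] (det J = 26.0000).
Solving J·Δ = −F gives Δ = (-1.1250, -0.2115).
Then the next iterate is (p, q)₁ = (-0.6250, 0.7885).
Round to (-0.6250, 0.7885) and repeat: F = (-3.382352, -3.743399), J = [[1.256536, 3.548250], [-2.647161, 4.553125]].
Δ = (0.1401, 0.9036), so (p, q)₂ = (-0.4849, 1.6921).

(-0.4849, 1.6921)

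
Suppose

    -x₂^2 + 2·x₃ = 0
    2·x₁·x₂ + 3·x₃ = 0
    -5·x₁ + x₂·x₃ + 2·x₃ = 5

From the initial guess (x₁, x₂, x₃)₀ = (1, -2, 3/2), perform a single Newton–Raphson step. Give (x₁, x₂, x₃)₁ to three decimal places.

(-0.423, -0.077, -1.846)

At (1, -2, 3/2): F = (-1.000, 0.500, -10.000).
Jacobian J = [[0, -2·x₂, 2], [2·x₂, 2·x₁, 3], [-5, x₃, x₂ + 2]].
At the point, J = [[0.000, 4.000, 2.000], [-4.000, 2.000, 3.000], [-5.000, 1.500, 0.000]] (det J = -52.000).
Solving J·Δ = −F gives Δ = (-1.423, 1.923, -3.346).
Then the next iterate is (x₁, x₂, x₃)₁ = (-0.423, -0.077, -1.846).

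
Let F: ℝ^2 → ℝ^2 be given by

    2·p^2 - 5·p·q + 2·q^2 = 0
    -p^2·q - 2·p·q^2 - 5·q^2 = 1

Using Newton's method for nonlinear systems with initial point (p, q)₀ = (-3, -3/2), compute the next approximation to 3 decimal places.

At (-3, -3/2): F = (0.000, 14.750).
Jacobian J = [[4·p - 5·q, -5·p + 4·q], [-2·p·q - 2·q^2, -p^2 - 4·p·q - 10·q]].
At the point, J = [[-4.500, 9.000], [-13.500, -12.000]] (det J = 175.500).
Solving J·Δ = −F gives Δ = (0.756, 0.378).
Then the next iterate is (p, q)₁ = (-2.244, -1.122).

(-2.244, -1.122)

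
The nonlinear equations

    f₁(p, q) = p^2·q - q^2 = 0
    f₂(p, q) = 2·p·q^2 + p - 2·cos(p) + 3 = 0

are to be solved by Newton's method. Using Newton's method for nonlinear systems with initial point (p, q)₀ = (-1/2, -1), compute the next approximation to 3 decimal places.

At (-1/2, -1): F = (-1.250, -0.25517).
Jacobian J = [[2·p·q, p^2 - 2·q], [2·q^2 + 2·sin(p) + 1, 4·p·q]].
At the point, J = [[1.000, 2.250], [2.04115, 2.000]] (det J = -2.59259).
Solving J·Δ = −F gives Δ = (-0.743, 0.886).
Then the next iterate is (p, q)₁ = (-1.243, -0.114).

(-1.243, -0.114)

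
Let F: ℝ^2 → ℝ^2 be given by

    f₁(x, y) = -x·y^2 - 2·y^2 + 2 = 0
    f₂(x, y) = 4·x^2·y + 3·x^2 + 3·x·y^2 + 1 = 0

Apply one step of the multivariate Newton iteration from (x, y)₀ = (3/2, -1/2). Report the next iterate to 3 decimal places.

(0.781, -0.873)

At (3/2, -1/2): F = (1.125, 4.375).
Jacobian J = [[-y^2, -2·x·y - 4·y], [8·x·y + 6·x + 3·y^2, 4·x^2 + 6·x·y]].
At the point, J = [[-0.250, 3.500], [3.750, 4.500]] (det J = -14.250).
Solving J·Δ = −F gives Δ = (-0.719, -0.373).
Then the next iterate is (x, y)₁ = (0.781, -0.873).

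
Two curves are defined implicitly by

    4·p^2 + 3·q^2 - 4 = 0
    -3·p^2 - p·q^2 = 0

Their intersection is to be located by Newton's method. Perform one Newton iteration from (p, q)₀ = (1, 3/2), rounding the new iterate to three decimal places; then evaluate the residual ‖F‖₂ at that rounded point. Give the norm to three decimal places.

1.925

At (1, 3/2): F = (6.750, -5.250).
Jacobian J = [[8·p, 6·q], [-6·p - q^2, -2·p·q]].
At the point, J = [[8.000, 9.000], [-8.250, -3.000]] (det J = 50.250).
Solving J·Δ = −F gives Δ = (-0.537, -0.272).
Then the next iterate is (p, q)₁ = (0.463, 1.228).
Re-evaluating at (0.463, 1.228): F = (1.38143, -1.34130), so ‖F‖₂ = 1.925.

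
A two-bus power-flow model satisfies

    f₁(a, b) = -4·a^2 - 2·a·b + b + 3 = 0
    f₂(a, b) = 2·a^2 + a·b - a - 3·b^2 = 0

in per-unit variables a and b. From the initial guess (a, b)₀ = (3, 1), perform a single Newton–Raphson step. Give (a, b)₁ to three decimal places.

At (3, 1): F = (-38.000, 15.000).
Jacobian J = [[-8·a - 2·b, -2·a + 1], [4·a + b - 1, a - 6·b]].
At the point, J = [[-26.000, -5.000], [12.000, -3.000]] (det J = 138.000).
Solving J·Δ = −F gives Δ = (-1.370, -0.478).
Then the next iterate is (a, b)₁ = (1.630, 0.522).

(1.630, 0.522)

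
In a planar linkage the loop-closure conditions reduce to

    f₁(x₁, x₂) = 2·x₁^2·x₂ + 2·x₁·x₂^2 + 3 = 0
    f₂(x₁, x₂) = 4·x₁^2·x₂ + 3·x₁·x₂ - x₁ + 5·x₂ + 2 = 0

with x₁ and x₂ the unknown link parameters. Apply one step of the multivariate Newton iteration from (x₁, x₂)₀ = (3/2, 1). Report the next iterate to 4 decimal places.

(6.7500, -4.0000)

At (3/2, 1): F = (10.5000, 19.0000).
Jacobian J = [[4·x₁·x₂ + 2·x₂^2, 2·x₁^2 + 4·x₁·x₂], [8·x₁·x₂ + 3·x₂ - 1, 4·x₁^2 + 3·x₁ + 5]].
At the point, J = [[8.0000, 10.5000], [14.0000, 18.5000]] (det J = 1.0000).
Solving J·Δ = −F gives Δ = (5.2500, -5.0000).
Then the next iterate is (x₁, x₂)₁ = (6.7500, -4.0000).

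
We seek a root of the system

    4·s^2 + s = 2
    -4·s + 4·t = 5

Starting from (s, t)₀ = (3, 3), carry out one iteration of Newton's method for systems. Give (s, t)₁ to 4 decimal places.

(1.5200, 2.7700)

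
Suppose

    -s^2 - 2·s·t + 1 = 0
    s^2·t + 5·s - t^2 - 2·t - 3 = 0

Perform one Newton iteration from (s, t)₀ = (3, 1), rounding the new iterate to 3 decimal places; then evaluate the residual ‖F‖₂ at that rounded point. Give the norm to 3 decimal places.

At (3, 1): F = (-14.000, 18.000).
Jacobian J = [[-2·s - 2·t, -2·s], [2·s·t + 5, s^2 - 2·t - 2]].
At the point, J = [[-8.000, -6.000], [11.000, 5.000]] (det J = 26.000).
Solving J·Δ = −F gives Δ = (-1.462, -0.385).
Then the next iterate is (s, t)₁ = (1.538, 0.615).
Re-evaluating at (1.538, 0.615): F = (-3.25718, 4.53652), so ‖F‖₂ = 5.585.

5.585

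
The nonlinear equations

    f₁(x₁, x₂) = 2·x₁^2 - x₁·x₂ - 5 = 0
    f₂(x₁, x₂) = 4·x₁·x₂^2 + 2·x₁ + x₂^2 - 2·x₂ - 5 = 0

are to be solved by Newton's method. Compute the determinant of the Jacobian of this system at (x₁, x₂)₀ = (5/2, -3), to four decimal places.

-789.0000

J = [[4·x₁ - x₂, -x₁], [4·x₂^2 + 2, 8·x₁·x₂ + 2·x₂ - 2]].
At the point, J = [[13.0000, -2.5000], [38.0000, -68.0000]].
det J = -789.0000.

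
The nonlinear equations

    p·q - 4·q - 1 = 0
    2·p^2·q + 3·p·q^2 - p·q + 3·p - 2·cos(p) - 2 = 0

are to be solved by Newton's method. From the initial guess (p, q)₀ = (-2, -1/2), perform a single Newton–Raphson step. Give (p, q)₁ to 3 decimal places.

(-0.365, -0.303)

At (-2, -1/2): F = (2.000, -13.66771).
Jacobian J = [[q, p - 4], [4·p·q + 3·q^2 - q + 2·sin(p) + 3, 2·p^2 + 6·p·q - p]].
At the point, J = [[-0.500, -6.000], [6.43141, 16.000]] (det J = 30.58843).
Solving J·Δ = −F gives Δ = (1.635, 0.197).
Then the next iterate is (p, q)₁ = (-0.365, -0.303).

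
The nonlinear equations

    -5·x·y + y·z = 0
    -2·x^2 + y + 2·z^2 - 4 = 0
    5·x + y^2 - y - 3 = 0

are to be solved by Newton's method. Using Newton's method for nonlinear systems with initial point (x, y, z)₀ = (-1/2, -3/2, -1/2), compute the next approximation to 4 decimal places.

(-0.5764, -2.0331, -3.5930)

At (-1/2, -3/2, -1/2): F = (-3.0000, -5.5000, -1.7500).
Jacobian J = [[-5·y, -5·x + z, y], [-4·x, 1, 4·z], [5, 2·y - 1, 0]].
At the point, J = [[7.5000, 2.0000, -1.5000], [2.0000, 1.0000, -2.0000], [5.0000, -4.0000, 0.0000]] (det J = -60.5000).
Solving J·Δ = −F gives Δ = (-0.0764, -0.5331, -3.0930).
Then the next iterate is (x, y, z)₁ = (-0.5764, -2.0331, -3.5930).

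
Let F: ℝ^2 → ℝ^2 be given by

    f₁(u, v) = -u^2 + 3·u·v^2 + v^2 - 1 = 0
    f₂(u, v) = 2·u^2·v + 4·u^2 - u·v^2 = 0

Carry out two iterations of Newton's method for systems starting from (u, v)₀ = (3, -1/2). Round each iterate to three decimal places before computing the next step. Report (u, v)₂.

(0.821, -0.573)

At (3, -1/2): F = (-7.500, 26.250).
Jacobian J = [[-2·u + 3·v^2, 6·u·v + 2·v], [4·u·v + 8·u - v^2, 2·u^2 - 2·u·v]].
At the point, J = [[-5.250, -10.000], [17.750, 21.000]] (det J = 67.250).
Solving J·Δ = −F gives Δ = (-1.561, 0.070).
Then the next iterate is (u, v)₁ = (1.439, -0.430).
Round to (1.439, -0.430) and repeat: F = (-2.08761, 6.23599), J = [[-2.32330, -4.57262], [8.85202, 5.37898]].
Δ = (-0.618, -0.143), so (u, v)₂ = (0.821, -0.573).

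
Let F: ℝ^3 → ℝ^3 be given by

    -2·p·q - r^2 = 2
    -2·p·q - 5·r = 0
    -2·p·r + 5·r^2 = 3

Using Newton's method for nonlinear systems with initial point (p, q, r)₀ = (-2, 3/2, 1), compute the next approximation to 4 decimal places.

At (-2, 3/2, 1): F = (3.0000, 1.0000, 6.0000).
Jacobian J = [[-2·q, -2·p, -2·r], [-2·q, -2·p, -5], [-2·r, 0, -2·p + 10·r]].
At the point, J = [[-3.0000, 4.0000, -2.0000], [-3.0000, 4.0000, -5.0000], [-2.0000, 0.0000, 14.0000]] (det J = 24.0000).
Solving J·Δ = −F gives Δ = (-1.6667, -2.3333, -0.6667).
Then the next iterate is (p, q, r)₁ = (-3.6667, -0.8333, 0.3333).

(-3.6667, -0.8333, 0.3333)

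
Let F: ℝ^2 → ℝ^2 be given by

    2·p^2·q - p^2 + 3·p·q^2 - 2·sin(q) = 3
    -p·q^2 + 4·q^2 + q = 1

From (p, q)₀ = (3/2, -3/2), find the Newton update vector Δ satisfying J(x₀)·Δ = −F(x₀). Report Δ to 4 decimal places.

(-2.0497, 1.1903)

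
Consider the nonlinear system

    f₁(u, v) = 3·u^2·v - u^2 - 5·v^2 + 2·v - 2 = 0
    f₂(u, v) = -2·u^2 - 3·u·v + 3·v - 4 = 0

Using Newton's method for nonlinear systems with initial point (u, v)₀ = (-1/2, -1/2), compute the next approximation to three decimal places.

At (-1/2, -1/2): F = (-4.875, -6.750).
Jacobian J = [[6·u·v - 2·u, 3·u^2 - 10·v + 2], [-4·u - 3·v, -3·u + 3]].
At the point, J = [[2.500, 7.750], [3.500, 4.500]] (det J = -15.875).
Solving J·Δ = −F gives Δ = (1.913, 0.012).
Then the next iterate is (u, v)₁ = (1.413, -0.488).

(1.413, -0.488)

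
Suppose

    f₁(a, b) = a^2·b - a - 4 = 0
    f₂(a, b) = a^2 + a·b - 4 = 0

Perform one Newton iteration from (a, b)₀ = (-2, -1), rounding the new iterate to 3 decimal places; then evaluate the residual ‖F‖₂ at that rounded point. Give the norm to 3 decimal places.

2.058

At (-2, -1): F = (-6.000, 2.000).
Jacobian J = [[2·a·b - 1, a^2], [2·a + b, a]].
At the point, J = [[3.000, 4.000], [-5.000, -2.000]] (det J = 14.000).
Solving J·Δ = −F gives Δ = (-0.286, 1.714).
Then the next iterate is (a, b)₁ = (-2.286, 0.714).
Re-evaluating at (-2.286, 0.714): F = (2.01722, -0.40641), so ‖F‖₂ = 2.058.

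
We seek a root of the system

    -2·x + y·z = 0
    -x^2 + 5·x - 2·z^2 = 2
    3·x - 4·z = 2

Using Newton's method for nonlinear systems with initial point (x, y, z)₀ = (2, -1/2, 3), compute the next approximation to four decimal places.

(3.2500, 1.9896, 1.9375)

At (2, -1/2, 3): F = (-5.5000, -14.0000, -8.0000).
Jacobian J = [[-2, z, y], [-2·x + 5, 0, -4·z], [3, 0, -4]].
At the point, J = [[-2.0000, 3.0000, -0.5000], [1.0000, 0.0000, -12.0000], [3.0000, 0.0000, -4.0000]] (det J = -96.0000).
Solving J·Δ = −F gives Δ = (1.2500, 2.4896, -1.0625).
Then the next iterate is (x, y, z)₁ = (3.2500, 1.9896, 1.9375).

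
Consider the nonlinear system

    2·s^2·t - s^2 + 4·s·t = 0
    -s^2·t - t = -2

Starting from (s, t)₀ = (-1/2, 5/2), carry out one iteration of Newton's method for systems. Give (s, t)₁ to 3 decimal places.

(0.383, 3.367)

At (-1/2, 5/2): F = (-4.000, -1.125).
Jacobian J = [[4·s·t - 2·s + 4·t, 2·s^2 + 4·s], [-2·s·t, -s^2 - 1]].
At the point, J = [[6.000, -1.500], [2.500, -1.250]] (det J = -3.750).
Solving J·Δ = −F gives Δ = (0.883, 0.867).
Then the next iterate is (s, t)₁ = (0.383, 3.367).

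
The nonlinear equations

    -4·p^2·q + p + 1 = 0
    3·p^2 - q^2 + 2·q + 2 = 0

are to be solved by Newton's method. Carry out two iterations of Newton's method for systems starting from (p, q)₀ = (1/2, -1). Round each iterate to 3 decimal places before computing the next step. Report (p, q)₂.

(-0.716, -0.630)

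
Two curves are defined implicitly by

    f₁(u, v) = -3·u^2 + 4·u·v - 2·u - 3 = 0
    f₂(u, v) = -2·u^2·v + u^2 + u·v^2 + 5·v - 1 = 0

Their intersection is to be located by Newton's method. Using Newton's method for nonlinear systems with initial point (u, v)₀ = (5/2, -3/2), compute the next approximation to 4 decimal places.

(-0.8061, -4.9291)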